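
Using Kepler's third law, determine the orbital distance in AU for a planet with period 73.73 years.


a = P^(2/3) = 73.73^(2/3) = 17.5831

17.5831 AU


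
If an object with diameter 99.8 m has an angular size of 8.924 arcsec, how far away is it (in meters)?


D = size / theta_rad, theta_rad = 8.924 * pi/(180*3600) = 4.326e-05, D = 2.307e+06

2.307e+06 m


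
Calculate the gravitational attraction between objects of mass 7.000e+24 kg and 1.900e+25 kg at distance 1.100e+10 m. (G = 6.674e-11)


F = G*m1*m2/r^2 = 6.674e-11 * 7.000e+24 * 1.900e+25 / (1.100e+10)^2 = 6.674e-11 * 1.330e+50 / 1.210e+20 = 7.336e+19

7.336e+19 N


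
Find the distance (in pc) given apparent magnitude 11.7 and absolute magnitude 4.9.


d = 10^((m - M + 5)/5) = 10^((11.7 - 4.9 + 5)/5) = 229.0868

229.0868 pc


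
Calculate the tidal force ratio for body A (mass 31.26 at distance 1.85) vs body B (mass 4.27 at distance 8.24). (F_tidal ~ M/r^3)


Ratio = (M1/r1^3) / (M2/r2^3) = (31.26/1.85^3) / (4.27/8.24^3) = 646.8857

646.8857


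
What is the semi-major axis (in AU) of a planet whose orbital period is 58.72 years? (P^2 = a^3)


a = P^(2/3) = 58.72^(2/3) = 15.1074

15.1074 AU


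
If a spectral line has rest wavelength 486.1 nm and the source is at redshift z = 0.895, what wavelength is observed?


lam_obs = lam_emit * (1 + z) = 486.1 * (1 + 0.895) = 921.1595

921.1595 nm


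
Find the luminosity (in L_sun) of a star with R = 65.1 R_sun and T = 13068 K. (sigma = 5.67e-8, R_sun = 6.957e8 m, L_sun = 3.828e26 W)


R = 65.1 * 6.957e8 m = 4.529007e+10 m. L = 4*pi*R^2*sigma*T^4 = 4*pi*(4.529007e+10)^2 * 5.67e-8 * 13068^4 = 4.262215558e+31 W. L/L_sun = 4.262215558e+31 / 3.828e26 = 111343.1441

111343.1441 L_sun


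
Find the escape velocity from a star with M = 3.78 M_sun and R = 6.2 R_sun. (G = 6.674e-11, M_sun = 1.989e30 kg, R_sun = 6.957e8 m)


M = 3.78 * 1.989e30 kg = 7.51842e+30 kg; R = 6.2 * 6.957e8 m = 4.31334e+09 m. v_esc = sqrt(2GM/R) = sqrt(2 * 6.674e-11 * 7.51842e+30 / 4.31334e+09) = 482352.5114

482352.5114 m/s


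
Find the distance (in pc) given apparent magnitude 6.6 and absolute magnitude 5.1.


d = 10^((m - M + 5)/5) = 10^((6.6 - 5.1 + 5)/5) = 19.9526

19.9526 pc


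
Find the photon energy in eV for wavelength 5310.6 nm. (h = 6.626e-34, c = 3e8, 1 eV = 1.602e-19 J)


E = hc/lambda = 6.626e-34 * 3e8 / 5.311e-06 = 3.743e-20 J = 0.2337 eV

0.2337 eV


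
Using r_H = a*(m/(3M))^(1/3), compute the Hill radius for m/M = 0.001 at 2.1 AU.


r_H = a * (m/3M)^(1/3) = 2.1 * (0.001/3)^(1/3) = 0.1456

0.1456 AU


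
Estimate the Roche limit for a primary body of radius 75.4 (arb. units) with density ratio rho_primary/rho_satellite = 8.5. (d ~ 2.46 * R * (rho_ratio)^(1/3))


d_Roche = 2.46 * 75.4 * 8.5^(1/3) = 378.5409

378.5409


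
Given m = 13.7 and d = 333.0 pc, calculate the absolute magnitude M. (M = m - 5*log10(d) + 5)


M = m - 5*log10(d) + 5 = 13.7 - 5*log10(333.0) + 5 = 6.0878

6.0878


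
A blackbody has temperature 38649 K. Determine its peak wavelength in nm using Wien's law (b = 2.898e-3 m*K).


lam_max = b / T = 2.898e-3 / 38649 = 7.498e-08 m = 74.9825 nm

74.9825 nm


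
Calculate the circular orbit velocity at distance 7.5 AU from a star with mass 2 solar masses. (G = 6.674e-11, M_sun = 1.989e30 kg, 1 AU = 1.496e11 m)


v = sqrt(GM/r) = sqrt(6.674e-11 * 3.978e+30 / 1.122e+12) = 15382.5757

15382.5757 m/s


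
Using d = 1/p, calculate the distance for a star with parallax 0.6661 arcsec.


d = 1/p = 1/0.6661 = 1.5013

1.5013 pc


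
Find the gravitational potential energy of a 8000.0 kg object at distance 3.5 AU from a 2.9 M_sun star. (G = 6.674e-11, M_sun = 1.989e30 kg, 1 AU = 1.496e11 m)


M = 2.9 * 1.989e30 kg = 5.7681e+30 kg; r = 3.5 AU * 1.496e11 m/AU = 5.236e+11 m. U = -GM*m/r = -(6.674e-11 * 5.7681e+30 * 8000.0) / 5.236e+11 = -5.882e+12

-5.882e+12 J


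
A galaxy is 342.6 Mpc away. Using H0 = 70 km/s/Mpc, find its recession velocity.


v = H0 * d = 70 * 342.6 = 23982.0

23982.0 km/s


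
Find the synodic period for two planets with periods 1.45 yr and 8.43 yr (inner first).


1/P_syn = |1/P1 - 1/P2| = |1/1.45 - 1/8.43| => P_syn = 1.7512

1.7512 years


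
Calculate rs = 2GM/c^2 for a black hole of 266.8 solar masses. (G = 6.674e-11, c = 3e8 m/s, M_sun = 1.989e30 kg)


M = 266.8 * 1.989e30 kg = 5.306652e+32 kg. rs = 2GM/c^2 = 2 * 6.674e-11 * 5.306652e+32 / (3e8)^2 = 787035.4544

787035.4544 m


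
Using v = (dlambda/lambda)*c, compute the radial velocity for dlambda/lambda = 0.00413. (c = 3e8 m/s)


v = (dlambda/lambda) * c = 0.00413 * 3e8 = 1.239e+06

1.239e+06 m/s


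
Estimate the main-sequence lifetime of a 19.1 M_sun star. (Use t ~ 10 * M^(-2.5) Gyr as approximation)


t = 10 * M^(-2.5) = 10 * 19.1^(-2.5) = 0.0063

0.0063 Gyr


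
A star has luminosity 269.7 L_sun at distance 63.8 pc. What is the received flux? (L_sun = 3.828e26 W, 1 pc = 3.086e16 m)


F = L / (4*pi*d^2) = 1.032e+29 / (4*pi*(1.969e+18)^2) = 2.119e-09

2.119e-09 W/m^2


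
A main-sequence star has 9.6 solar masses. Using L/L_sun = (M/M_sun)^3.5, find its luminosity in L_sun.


L/L_sun = (M/M_sun)^3.5 = 9.6^3.5 = 2741.2542

2741.2542 L_sun


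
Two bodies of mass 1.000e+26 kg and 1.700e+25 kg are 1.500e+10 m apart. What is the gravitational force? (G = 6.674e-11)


F = G*m1*m2/r^2 = 6.674e-11 * 1.000e+26 * 1.700e+25 / (1.500e+10)^2 = 6.674e-11 * 1.700e+51 / 2.250e+20 = 5.043e+20

5.043e+20 N


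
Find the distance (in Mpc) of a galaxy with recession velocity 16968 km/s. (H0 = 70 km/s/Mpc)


d = v / H0 = 16968 / 70 = 242.4

242.4 Mpc


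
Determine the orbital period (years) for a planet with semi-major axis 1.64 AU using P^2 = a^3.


P = a^(3/2) = 1.64^1.5 = 2.1002

2.1002 years


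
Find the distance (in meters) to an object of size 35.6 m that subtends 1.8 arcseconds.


D = size / theta_rad, theta_rad = 1.8 * pi/(180*3600) = 8.727e-06, D = 4.079e+06

4.079e+06 m


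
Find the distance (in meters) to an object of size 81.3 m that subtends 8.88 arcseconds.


D = size / theta_rad, theta_rad = 8.88 * pi/(180*3600) = 4.305e-05, D = 1.888e+06

1.888e+06 m


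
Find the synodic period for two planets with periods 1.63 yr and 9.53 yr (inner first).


1/P_syn = |1/P1 - 1/P2| = |1/1.63 - 1/9.53| => P_syn = 1.9663

1.9663 years


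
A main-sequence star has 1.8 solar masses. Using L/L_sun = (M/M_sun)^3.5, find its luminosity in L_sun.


L/L_sun = (M/M_sun)^3.5 = 1.8^3.5 = 7.8244

7.8244 L_sun


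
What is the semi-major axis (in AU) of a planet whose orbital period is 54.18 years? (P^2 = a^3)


a = P^(2/3) = 54.18^(2/3) = 14.3183

14.3183 AU


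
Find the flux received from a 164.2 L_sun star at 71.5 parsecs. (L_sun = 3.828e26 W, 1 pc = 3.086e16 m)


F = L / (4*pi*d^2) = 6.286e+28 / (4*pi*(2.206e+18)^2) = 1.027e-09

1.027e-09 W/m^2


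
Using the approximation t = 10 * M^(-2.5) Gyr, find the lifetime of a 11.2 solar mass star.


t = 10 * M^(-2.5) = 10 * 11.2^(-2.5) = 0.0238

0.0238 Gyr


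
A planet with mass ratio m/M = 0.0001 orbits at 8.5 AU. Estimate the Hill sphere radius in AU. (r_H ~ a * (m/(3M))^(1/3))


r_H = a * (m/3M)^(1/3) = 8.5 * (0.0001/3)^(1/3) = 0.2736

0.2736 AU


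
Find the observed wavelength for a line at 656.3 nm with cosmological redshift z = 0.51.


lam_obs = lam_emit * (1 + z) = 656.3 * (1 + 0.51) = 991.013

991.013 nm


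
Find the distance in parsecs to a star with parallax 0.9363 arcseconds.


d = 1/p = 1/0.9363 = 1.068

1.068 pc


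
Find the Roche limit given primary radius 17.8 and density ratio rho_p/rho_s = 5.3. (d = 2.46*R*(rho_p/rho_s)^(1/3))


d_Roche = 2.46 * 17.8 * 5.3^(1/3) = 76.345

76.345


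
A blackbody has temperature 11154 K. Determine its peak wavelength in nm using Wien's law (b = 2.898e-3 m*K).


lam_max = b / T = 2.898e-3 / 11154 = 2.598e-07 m = 259.8171 nm

259.8171 nm


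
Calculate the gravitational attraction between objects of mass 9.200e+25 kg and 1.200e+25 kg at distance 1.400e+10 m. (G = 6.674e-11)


F = G*m1*m2/r^2 = 6.674e-11 * 9.200e+25 * 1.200e+25 / (1.400e+10)^2 = 6.674e-11 * 1.104e+51 / 1.960e+20 = 3.759e+20

3.759e+20 N


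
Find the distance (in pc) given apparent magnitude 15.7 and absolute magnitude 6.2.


d = 10^((m - M + 5)/5) = 10^((15.7 - 6.2 + 5)/5) = 794.3282

794.3282 pc


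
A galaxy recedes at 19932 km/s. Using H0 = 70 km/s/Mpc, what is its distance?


d = v / H0 = 19932 / 70 = 284.7429

284.7429 Mpc


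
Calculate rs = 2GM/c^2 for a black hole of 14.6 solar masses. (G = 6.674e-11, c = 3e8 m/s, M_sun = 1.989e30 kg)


M = 14.6 * 1.989e30 kg = 2.90394e+31 kg. rs = 2GM/c^2 = 2 * 6.674e-11 * 2.90394e+31 / (3e8)^2 = 43068.6568

43068.6568 m


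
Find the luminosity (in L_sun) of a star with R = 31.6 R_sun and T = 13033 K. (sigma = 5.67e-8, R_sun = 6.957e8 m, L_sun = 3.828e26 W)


R = 31.6 * 6.957e8 m = 2.198412e+10 m. L = 4*pi*R^2*sigma*T^4 = 4*pi*(2.198412e+10)^2 * 5.67e-8 * 13033^4 = 9.935475938e+30 W. L/L_sun = 9.935475938e+30 / 3.828e26 = 25954.7438

25954.7438 L_sun


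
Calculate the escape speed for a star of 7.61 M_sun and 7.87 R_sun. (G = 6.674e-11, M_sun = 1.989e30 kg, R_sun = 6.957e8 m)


M = 7.61 * 1.989e30 kg = 1.513629e+31 kg; R = 7.87 * 6.957e8 m = 5.475159e+09 m. v_esc = sqrt(2GM/R) = sqrt(2 * 6.674e-11 * 1.513629e+31 / 5.475159e+09) = 607462.4691

607462.4691 m/s


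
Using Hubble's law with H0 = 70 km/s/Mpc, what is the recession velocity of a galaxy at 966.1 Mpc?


v = H0 * d = 70 * 966.1 = 67627.0

67627.0 km/s


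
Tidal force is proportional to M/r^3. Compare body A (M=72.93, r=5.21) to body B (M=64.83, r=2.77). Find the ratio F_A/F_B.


Ratio = (M1/r1^3) / (M2/r2^3) = (72.93/5.21^3) / (64.83/2.77^3) = 0.1691

0.1691


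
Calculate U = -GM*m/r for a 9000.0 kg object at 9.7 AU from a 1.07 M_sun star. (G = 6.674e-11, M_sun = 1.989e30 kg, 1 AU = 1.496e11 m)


M = 1.07 * 1.989e30 kg = 2.12823e+30 kg; r = 9.7 AU * 1.496e11 m/AU = 1.45112e+12 m. U = -GM*m/r = -(6.674e-11 * 2.12823e+30 * 9000.0) / 1.45112e+12 = -8.809e+11

-8.809e+11 J


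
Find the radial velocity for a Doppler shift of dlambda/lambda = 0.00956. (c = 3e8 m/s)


v = (dlambda/lambda) * c = 0.00956 * 3e8 = 2.868e+06

2.868e+06 m/s


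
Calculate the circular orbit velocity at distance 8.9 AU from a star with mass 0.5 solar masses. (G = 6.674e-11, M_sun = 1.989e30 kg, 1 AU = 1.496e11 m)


v = sqrt(GM/r) = sqrt(6.674e-11 * 9.945e+29 / 1.331e+12) = 7060.4876

7060.4876 m/s


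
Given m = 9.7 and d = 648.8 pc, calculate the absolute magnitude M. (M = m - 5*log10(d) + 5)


M = m - 5*log10(d) + 5 = 9.7 - 5*log10(648.8) + 5 = 0.6394

0.6394


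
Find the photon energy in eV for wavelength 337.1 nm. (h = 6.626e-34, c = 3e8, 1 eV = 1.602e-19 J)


E = hc/lambda = 6.626e-34 * 3e8 / 3.371e-07 = 5.897e-19 J = 3.6809 eV

3.6809 eV


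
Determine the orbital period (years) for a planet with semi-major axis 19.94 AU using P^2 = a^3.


P = a^(3/2) = 19.94^1.5 = 89.0405

89.0405 years


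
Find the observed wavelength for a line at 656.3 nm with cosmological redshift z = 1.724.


lam_obs = lam_emit * (1 + z) = 656.3 * (1 + 1.724) = 1787.7612

1787.7612 nm


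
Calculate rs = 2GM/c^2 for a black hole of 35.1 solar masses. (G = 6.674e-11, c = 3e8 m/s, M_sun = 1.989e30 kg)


M = 35.1 * 1.989e30 kg = 6.98139e+31 kg. rs = 2GM/c^2 = 2 * 6.674e-11 * 6.98139e+31 / (3e8)^2 = 103541.7708

103541.7708 m


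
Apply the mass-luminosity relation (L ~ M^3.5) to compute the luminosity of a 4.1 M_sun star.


L/L_sun = (M/M_sun)^3.5 = 4.1^3.5 = 139.5544

139.5544 L_sun


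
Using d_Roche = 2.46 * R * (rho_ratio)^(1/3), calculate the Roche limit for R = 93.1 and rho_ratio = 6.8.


d_Roche = 2.46 * 93.1 * 6.8^(1/3) = 433.8981

433.8981


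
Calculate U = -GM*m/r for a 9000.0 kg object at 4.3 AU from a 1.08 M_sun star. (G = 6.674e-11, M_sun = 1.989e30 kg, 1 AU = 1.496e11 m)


M = 1.08 * 1.989e30 kg = 2.14812e+30 kg; r = 4.3 AU * 1.496e11 m/AU = 6.4328e+11 m. U = -GM*m/r = -(6.674e-11 * 2.14812e+30 * 9000.0) / 6.4328e+11 = -2.006e+12

-2.006e+12 J


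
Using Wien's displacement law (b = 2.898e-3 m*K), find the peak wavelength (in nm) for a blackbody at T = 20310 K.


lam_max = b / T = 2.898e-3 / 20310 = 1.427e-07 m = 142.6883 nm

142.6883 nm


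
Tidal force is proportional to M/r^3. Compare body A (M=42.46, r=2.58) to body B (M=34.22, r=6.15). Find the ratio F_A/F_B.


Ratio = (M1/r1^3) / (M2/r2^3) = (42.46/2.58^3) / (34.22/6.15^3) = 16.8061

16.8061


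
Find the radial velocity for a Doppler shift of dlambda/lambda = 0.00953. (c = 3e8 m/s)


v = (dlambda/lambda) * c = 0.00953 * 3e8 = 2.859e+06

2.859e+06 m/s


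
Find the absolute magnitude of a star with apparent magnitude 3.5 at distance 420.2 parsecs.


M = m - 5*log10(d) + 5 = 3.5 - 5*log10(420.2) + 5 = -4.6173

-4.6173


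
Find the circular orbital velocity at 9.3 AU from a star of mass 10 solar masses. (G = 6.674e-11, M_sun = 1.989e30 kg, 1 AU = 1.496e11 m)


v = sqrt(GM/r) = sqrt(6.674e-11 * 1.989e+31 / 1.391e+12) = 30888.9554

30888.9554 m/s


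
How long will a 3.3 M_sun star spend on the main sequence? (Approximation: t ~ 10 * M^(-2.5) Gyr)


t = 10 * M^(-2.5) = 10 * 3.3^(-2.5) = 0.5055

0.5055 Gyr


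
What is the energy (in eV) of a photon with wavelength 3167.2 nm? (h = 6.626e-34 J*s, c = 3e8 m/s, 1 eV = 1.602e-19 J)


E = hc/lambda = 6.626e-34 * 3e8 / 3.167e-06 = 6.276e-20 J = 0.3918 eV

0.3918 eV


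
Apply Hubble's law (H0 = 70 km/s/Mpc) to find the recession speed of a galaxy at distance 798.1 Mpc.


v = H0 * d = 70 * 798.1 = 55867.0

55867.0 km/s


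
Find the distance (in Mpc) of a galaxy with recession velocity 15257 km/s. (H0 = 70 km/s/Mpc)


d = v / H0 = 15257 / 70 = 217.9571

217.9571 Mpc


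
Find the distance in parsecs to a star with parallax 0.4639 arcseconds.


d = 1/p = 1/0.4639 = 2.1556

2.1556 pc


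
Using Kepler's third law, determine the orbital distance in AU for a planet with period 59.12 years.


a = P^(2/3) = 59.12^(2/3) = 15.176

15.176 AU


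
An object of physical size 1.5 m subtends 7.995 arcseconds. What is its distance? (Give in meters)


D = size / theta_rad, theta_rad = 7.995 * pi/(180*3600) = 3.876e-05, D = 38698.8379

38698.8379 m


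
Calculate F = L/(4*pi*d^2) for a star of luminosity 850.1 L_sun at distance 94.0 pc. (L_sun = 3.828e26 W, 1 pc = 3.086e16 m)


F = L / (4*pi*d^2) = 3.254e+29 / (4*pi*(2.901e+18)^2) = 3.077e-09

3.077e-09 W/m^2


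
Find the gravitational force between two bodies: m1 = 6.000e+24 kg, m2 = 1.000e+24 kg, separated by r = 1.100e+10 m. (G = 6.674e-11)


F = G*m1*m2/r^2 = 6.674e-11 * 6.000e+24 * 1.000e+24 / (1.100e+10)^2 = 6.674e-11 * 6.000e+48 / 1.210e+20 = 3.309e+18

3.309e+18 N


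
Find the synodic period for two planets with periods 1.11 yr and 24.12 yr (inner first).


1/P_syn = |1/P1 - 1/P2| = |1/1.11 - 1/24.12| => P_syn = 1.1635

1.1635 years


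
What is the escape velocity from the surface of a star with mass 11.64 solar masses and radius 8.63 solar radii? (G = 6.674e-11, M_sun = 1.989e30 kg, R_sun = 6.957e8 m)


M = 11.64 * 1.989e30 kg = 2.315196e+31 kg; R = 8.63 * 6.957e8 m = 6.003891e+09 m. v_esc = sqrt(2GM/R) = sqrt(2 * 6.674e-11 * 2.315196e+31 / 6.003891e+09) = 717439.9911

717439.9911 m/s


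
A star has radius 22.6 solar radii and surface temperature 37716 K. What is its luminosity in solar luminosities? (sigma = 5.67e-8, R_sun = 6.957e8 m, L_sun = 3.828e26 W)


R = 22.6 * 6.957e8 m = 1.572282e+10 m. L = 4*pi*R^2*sigma*T^4 = 4*pi*(1.572282e+10)^2 * 5.67e-8 * 37716^4 = 3.564152813e+32 W. L/L_sun = 3.564152813e+32 / 3.828e26 = 931074.4027

931074.4027 L_sun


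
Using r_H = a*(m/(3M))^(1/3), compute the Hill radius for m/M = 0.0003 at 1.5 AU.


r_H = a * (m/3M)^(1/3) = 1.5 * (0.0003/3)^(1/3) = 0.0696

0.0696 AU


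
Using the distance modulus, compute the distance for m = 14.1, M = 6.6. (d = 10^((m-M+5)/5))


d = 10^((m - M + 5)/5) = 10^((14.1 - 6.6 + 5)/5) = 316.2278

316.2278 pc


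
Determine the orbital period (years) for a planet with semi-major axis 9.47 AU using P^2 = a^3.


P = a^(3/2) = 9.47^1.5 = 29.1424

29.1424 years


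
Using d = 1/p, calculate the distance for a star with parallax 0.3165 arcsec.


d = 1/p = 1/0.3165 = 3.1596

3.1596 pc


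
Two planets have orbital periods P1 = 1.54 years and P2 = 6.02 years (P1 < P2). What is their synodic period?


1/P_syn = |1/P1 - 1/P2| = |1/1.54 - 1/6.02| => P_syn = 2.0694

2.0694 years


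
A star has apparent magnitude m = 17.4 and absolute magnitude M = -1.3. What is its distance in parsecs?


d = 10^((m - M + 5)/5) = 10^((17.4 - -1.3 + 5)/5) = 54954.0874

54954.0874 pc


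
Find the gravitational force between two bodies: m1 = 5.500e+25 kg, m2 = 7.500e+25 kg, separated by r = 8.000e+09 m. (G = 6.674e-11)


F = G*m1*m2/r^2 = 6.674e-11 * 5.500e+25 * 7.500e+25 / (8.000e+09)^2 = 6.674e-11 * 4.125e+51 / 6.400e+19 = 4.302e+21

4.302e+21 N


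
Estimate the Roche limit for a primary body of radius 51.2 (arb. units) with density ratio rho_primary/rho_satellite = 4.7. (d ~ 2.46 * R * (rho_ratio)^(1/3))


d_Roche = 2.46 * 51.2 * 4.7^(1/3) = 210.9783

210.9783


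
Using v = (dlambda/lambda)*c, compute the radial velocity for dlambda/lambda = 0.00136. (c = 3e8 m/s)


v = (dlambda/lambda) * c = 0.00136 * 3e8 = 408000.0

408000.0 m/s


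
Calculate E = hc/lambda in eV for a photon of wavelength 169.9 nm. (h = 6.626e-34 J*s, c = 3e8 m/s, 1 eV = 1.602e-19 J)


E = hc/lambda = 6.626e-34 * 3e8 / 1.699e-07 = 1.170e-18 J = 7.3033 eV

7.3033 eV


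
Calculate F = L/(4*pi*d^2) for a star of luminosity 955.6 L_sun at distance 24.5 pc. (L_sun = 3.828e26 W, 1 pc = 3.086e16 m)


F = L / (4*pi*d^2) = 3.658e+29 / (4*pi*(7.561e+17)^2) = 5.092e-08

5.092e-08 W/m^2


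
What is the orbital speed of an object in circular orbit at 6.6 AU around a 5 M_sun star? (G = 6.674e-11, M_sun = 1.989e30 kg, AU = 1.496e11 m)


v = sqrt(GM/r) = sqrt(6.674e-11 * 9.945e+30 / 9.874e+11) = 25927.3261

25927.3261 m/s


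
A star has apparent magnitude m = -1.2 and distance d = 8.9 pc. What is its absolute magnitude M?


M = m - 5*log10(d) + 5 = -1.2 - 5*log10(8.9) + 5 = -0.947

-0.947


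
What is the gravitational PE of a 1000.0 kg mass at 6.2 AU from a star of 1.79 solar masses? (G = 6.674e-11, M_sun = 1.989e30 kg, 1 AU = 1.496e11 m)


M = 1.79 * 1.989e30 kg = 3.56031e+30 kg; r = 6.2 AU * 1.496e11 m/AU = 9.2752e+11 m. U = -GM*m/r = -(6.674e-11 * 3.56031e+30 * 1000.0) / 9.2752e+11 = -2.562e+11

-2.562e+11 J


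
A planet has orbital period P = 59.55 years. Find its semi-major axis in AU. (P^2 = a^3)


a = P^(2/3) = 59.55^(2/3) = 15.2495

15.2495 AU


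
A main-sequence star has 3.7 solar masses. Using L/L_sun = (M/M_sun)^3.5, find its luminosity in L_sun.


L/L_sun = (M/M_sun)^3.5 = 3.7^3.5 = 97.433

97.433 L_sun


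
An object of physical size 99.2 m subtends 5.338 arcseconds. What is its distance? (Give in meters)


D = size / theta_rad, theta_rad = 5.338 * pi/(180*3600) = 2.588e-05, D = 3.833e+06

3.833e+06 m


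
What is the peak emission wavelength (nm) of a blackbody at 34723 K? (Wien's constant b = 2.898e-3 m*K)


lam_max = b / T = 2.898e-3 / 34723 = 8.346e-08 m = 83.4605 nm

83.4605 nm


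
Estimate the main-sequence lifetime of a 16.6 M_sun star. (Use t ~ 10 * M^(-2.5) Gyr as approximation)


t = 10 * M^(-2.5) = 10 * 16.6^(-2.5) = 0.0089

0.0089 Gyr


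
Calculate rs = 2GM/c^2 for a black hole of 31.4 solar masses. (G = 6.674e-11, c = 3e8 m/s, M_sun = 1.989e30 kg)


M = 31.4 * 1.989e30 kg = 6.24546e+31 kg. rs = 2GM/c^2 = 2 * 6.674e-11 * 6.24546e+31 / (3e8)^2 = 92627.1112

92627.1112 m


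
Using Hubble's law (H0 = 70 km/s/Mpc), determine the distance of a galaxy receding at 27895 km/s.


d = v / H0 = 27895 / 70 = 398.5

398.5 Mpc


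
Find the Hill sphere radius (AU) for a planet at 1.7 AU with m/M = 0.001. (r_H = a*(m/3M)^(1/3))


r_H = a * (m/3M)^(1/3) = 1.7 * (0.001/3)^(1/3) = 0.1179

0.1179 AU


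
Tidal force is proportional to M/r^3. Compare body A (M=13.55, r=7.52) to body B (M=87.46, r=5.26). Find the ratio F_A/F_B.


Ratio = (M1/r1^3) / (M2/r2^3) = (13.55/7.52^3) / (87.46/5.26^3) = 0.053

0.053


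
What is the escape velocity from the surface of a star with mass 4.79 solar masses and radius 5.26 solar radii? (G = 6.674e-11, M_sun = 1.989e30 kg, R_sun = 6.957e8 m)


M = 4.79 * 1.989e30 kg = 9.52731e+30 kg; R = 5.26 * 6.957e8 m = 3.659382e+09 m. v_esc = sqrt(2GM/R) = sqrt(2 * 6.674e-11 * 9.52731e+30 / 3.659382e+09) = 589507.5526

589507.5526 m/s


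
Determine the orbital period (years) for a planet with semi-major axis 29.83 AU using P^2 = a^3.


P = a^(3/2) = 29.83^1.5 = 162.9221

162.9221 years


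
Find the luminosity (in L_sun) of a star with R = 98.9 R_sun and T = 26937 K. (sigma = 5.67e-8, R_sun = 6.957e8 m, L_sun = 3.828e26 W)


R = 98.9 * 6.957e8 m = 6.880473e+10 m. L = 4*pi*R^2*sigma*T^4 = 4*pi*(6.880473e+10)^2 * 5.67e-8 * 26937^4 = 1.775932348e+33 W. L/L_sun = 1.775932348e+33 / 3.828e26 = 4.639e+06

4.639e+06 L_sun


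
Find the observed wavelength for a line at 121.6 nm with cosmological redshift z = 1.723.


lam_obs = lam_emit * (1 + z) = 121.6 * (1 + 1.723) = 331.1168

331.1168 nm


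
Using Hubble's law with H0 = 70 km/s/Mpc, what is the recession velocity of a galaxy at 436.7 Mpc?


v = H0 * d = 70 * 436.7 = 30569.0

30569.0 km/s


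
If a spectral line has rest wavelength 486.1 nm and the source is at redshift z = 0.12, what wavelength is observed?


lam_obs = lam_emit * (1 + z) = 486.1 * (1 + 0.12) = 544.432

544.432 nm


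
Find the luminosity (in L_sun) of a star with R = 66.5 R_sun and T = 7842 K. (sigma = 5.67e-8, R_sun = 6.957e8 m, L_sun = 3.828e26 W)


R = 66.5 * 6.957e8 m = 4.626405e+10 m. L = 4*pi*R^2*sigma*T^4 = 4*pi*(4.626405e+10)^2 * 5.67e-8 * 7842^4 = 5.767499587e+30 W. L/L_sun = 5.767499587e+30 / 3.828e26 = 15066.6133

15066.6133 L_sun


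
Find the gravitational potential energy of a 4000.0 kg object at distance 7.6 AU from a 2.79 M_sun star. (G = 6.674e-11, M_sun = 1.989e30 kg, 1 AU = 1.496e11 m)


M = 2.79 * 1.989e30 kg = 5.54931e+30 kg; r = 7.6 AU * 1.496e11 m/AU = 1.13696e+12 m. U = -GM*m/r = -(6.674e-11 * 5.54931e+30 * 4000.0) / 1.13696e+12 = -1.303e+12

-1.303e+12 J


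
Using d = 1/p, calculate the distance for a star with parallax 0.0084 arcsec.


d = 1/p = 1/0.0084 = 119.0476

119.0476 pc


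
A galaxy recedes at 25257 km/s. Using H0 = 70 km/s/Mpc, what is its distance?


d = v / H0 = 25257 / 70 = 360.8143

360.8143 Mpc


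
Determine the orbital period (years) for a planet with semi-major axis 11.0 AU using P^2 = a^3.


P = a^(3/2) = 11.0^1.5 = 36.4829

36.4829 years


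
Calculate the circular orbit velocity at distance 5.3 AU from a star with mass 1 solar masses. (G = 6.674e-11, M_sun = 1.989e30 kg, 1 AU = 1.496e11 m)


v = sqrt(GM/r) = sqrt(6.674e-11 * 1.989e+30 / 7.929e+11) = 12939.1802

12939.1802 m/s


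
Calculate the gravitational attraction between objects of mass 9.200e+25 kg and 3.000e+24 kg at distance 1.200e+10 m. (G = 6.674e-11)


F = G*m1*m2/r^2 = 6.674e-11 * 9.200e+25 * 3.000e+24 / (1.200e+10)^2 = 6.674e-11 * 2.760e+50 / 1.440e+20 = 1.279e+20

1.279e+20 N


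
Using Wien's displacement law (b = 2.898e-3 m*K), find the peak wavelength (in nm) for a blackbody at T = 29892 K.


lam_max = b / T = 2.898e-3 / 29892 = 9.695e-08 m = 96.949 nm

96.949 nm


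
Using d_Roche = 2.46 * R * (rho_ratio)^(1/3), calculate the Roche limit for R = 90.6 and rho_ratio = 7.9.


d_Roche = 2.46 * 90.6 * 7.9^(1/3) = 443.8869

443.8869


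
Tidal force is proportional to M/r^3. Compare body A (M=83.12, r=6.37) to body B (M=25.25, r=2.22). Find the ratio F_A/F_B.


Ratio = (M1/r1^3) / (M2/r2^3) = (83.12/6.37^3) / (25.25/2.22^3) = 0.1393

0.1393


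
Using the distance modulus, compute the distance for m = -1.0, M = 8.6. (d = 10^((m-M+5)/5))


d = 10^((m - M + 5)/5) = 10^((-1.0 - 8.6 + 5)/5) = 0.1202

0.1202 pc


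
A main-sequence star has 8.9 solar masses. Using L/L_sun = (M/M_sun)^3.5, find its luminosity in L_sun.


L/L_sun = (M/M_sun)^3.5 = 8.9^3.5 = 2103.1247

2103.1247 L_sun


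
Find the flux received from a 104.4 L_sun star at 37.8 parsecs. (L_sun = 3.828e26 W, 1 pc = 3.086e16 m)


F = L / (4*pi*d^2) = 3.996e+28 / (4*pi*(1.167e+18)^2) = 2.337e-09

2.337e-09 W/m^2


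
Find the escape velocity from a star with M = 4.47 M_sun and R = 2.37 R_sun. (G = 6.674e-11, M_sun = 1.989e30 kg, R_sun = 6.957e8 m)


M = 4.47 * 1.989e30 kg = 8.89083e+30 kg; R = 2.37 * 6.957e8 m = 1.648809e+09 m. v_esc = sqrt(2GM/R) = sqrt(2 * 6.674e-11 * 8.89083e+30 / 1.648809e+09) = 848387.1413

848387.1413 m/s


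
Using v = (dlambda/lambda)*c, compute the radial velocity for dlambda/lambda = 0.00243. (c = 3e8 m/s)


v = (dlambda/lambda) * c = 0.00243 * 3e8 = 729000.0

729000.0 m/s


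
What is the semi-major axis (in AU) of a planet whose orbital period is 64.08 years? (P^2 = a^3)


a = P^(2/3) = 64.08^(2/3) = 16.0133

16.0133 AU


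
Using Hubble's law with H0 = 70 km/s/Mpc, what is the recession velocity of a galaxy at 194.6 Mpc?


v = H0 * d = 70 * 194.6 = 13622.0

13622.0 km/s


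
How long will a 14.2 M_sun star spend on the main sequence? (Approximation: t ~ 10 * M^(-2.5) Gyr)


t = 10 * M^(-2.5) = 10 * 14.2^(-2.5) = 0.0132

0.0132 Gyr


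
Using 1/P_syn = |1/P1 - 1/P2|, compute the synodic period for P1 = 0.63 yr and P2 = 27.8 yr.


1/P_syn = |1/P1 - 1/P2| = |1/0.63 - 1/27.8| => P_syn = 0.6446

0.6446 years


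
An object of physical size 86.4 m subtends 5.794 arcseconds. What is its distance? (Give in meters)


D = size / theta_rad, theta_rad = 5.794 * pi/(180*3600) = 2.809e-05, D = 3.076e+06

3.076e+06 m


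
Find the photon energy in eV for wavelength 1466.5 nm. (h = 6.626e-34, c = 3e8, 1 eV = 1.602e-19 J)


E = hc/lambda = 6.626e-34 * 3e8 / 1.467e-06 = 1.355e-19 J = 0.8461 eV

0.8461 eV


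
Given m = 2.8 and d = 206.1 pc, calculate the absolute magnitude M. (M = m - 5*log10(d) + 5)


M = m - 5*log10(d) + 5 = 2.8 - 5*log10(206.1) + 5 = -3.7704

-3.7704


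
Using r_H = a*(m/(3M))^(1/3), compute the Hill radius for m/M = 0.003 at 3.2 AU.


r_H = a * (m/3M)^(1/3) = 3.2 * (0.003/3)^(1/3) = 0.32

0.32 AU


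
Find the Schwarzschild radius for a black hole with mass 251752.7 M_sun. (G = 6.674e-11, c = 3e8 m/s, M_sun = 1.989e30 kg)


M = 251752.7 * 1.989e30 kg = 5.007361203e+35 kg. rs = 2GM/c^2 = 2 * 6.674e-11 * 5.007361203e+35 / (3e8)^2 = 7.426e+08

7.426e+08 m


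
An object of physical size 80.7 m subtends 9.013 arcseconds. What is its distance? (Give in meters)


D = size / theta_rad, theta_rad = 9.013 * pi/(180*3600) = 4.370e-05, D = 1.847e+06

1.847e+06 m


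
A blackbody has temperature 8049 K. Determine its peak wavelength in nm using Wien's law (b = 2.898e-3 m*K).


lam_max = b / T = 2.898e-3 / 8049 = 3.600e-07 m = 360.0447 nm

360.0447 nm


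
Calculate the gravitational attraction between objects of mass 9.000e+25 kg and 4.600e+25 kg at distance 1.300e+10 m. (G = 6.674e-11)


F = G*m1*m2/r^2 = 6.674e-11 * 9.000e+25 * 4.600e+25 / (1.300e+10)^2 = 6.674e-11 * 4.140e+51 / 1.690e+20 = 1.635e+21

1.635e+21 N


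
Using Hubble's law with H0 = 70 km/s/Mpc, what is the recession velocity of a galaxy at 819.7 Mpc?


v = H0 * d = 70 * 819.7 = 57379.0

57379.0 km/s


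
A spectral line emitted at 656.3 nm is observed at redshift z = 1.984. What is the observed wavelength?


lam_obs = lam_emit * (1 + z) = 656.3 * (1 + 1.984) = 1958.3992

1958.3992 nm


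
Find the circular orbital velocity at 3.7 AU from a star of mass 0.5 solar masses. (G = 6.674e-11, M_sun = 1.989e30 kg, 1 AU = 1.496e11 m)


v = sqrt(GM/r) = sqrt(6.674e-11 * 9.945e+29 / 5.535e+11) = 10950.3711

10950.3711 m/s


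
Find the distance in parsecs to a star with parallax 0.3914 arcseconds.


d = 1/p = 1/0.3914 = 2.5549

2.5549 pc


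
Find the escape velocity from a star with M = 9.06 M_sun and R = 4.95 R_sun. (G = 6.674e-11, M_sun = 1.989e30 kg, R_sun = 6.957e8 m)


M = 9.06 * 1.989e30 kg = 1.802034e+31 kg; R = 4.95 * 6.957e8 m = 3.443715e+09 m. v_esc = sqrt(2GM/R) = sqrt(2 * 6.674e-11 * 1.802034e+31 / 3.443715e+09) = 835749.236

835749.236 m/s


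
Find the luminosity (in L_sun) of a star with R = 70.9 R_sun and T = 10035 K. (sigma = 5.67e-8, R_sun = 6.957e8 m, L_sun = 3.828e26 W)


R = 70.9 * 6.957e8 m = 4.932513e+10 m. L = 4*pi*R^2*sigma*T^4 = 4*pi*(4.932513e+10)^2 * 5.67e-8 * 10035^4 = 1.757919191e+31 W. L/L_sun = 1.757919191e+31 / 3.828e26 = 45922.6539

45922.6539 L_sun


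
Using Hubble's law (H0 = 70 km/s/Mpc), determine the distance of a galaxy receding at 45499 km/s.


d = v / H0 = 45499 / 70 = 649.9857

649.9857 Mpc


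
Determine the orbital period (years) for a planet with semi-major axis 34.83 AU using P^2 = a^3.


P = a^(3/2) = 34.83^1.5 = 205.556

205.556 years


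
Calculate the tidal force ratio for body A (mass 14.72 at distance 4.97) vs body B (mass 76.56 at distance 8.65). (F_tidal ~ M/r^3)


Ratio = (M1/r1^3) / (M2/r2^3) = (14.72/4.97^3) / (76.56/8.65^3) = 1.0136

1.0136


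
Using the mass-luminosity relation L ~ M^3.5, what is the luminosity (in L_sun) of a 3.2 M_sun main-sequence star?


L/L_sun = (M/M_sun)^3.5 = 3.2^3.5 = 58.6172

58.6172 L_sun


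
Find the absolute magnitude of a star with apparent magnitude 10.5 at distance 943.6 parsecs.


M = m - 5*log10(d) + 5 = 10.5 - 5*log10(943.6) + 5 = 0.6261

0.6261


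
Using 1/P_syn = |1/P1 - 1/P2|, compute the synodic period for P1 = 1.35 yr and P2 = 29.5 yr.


1/P_syn = |1/P1 - 1/P2| = |1/1.35 - 1/29.5| => P_syn = 1.4147

1.4147 years


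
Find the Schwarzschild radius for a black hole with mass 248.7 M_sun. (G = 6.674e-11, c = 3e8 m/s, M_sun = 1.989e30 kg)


M = 248.7 * 1.989e30 kg = 4.946643e+32 kg. rs = 2GM/c^2 = 2 * 6.674e-11 * 4.946643e+32 / (3e8)^2 = 733642.1196

733642.1196 m


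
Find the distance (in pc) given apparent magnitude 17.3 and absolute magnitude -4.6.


d = 10^((m - M + 5)/5) = 10^((17.3 - -4.6 + 5)/5) = 239883.2919

239883.2919 pc


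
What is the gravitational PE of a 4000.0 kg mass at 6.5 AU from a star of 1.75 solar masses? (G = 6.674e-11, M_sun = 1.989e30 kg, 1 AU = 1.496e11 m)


M = 1.75 * 1.989e30 kg = 3.48075e+30 kg; r = 6.5 AU * 1.496e11 m/AU = 9.724e+11 m. U = -GM*m/r = -(6.674e-11 * 3.48075e+30 * 4000.0) / 9.724e+11 = -9.556e+11

-9.556e+11 J


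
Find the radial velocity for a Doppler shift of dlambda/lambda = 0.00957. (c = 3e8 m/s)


v = (dlambda/lambda) * c = 0.00957 * 3e8 = 2.871e+06

2.871e+06 m/s


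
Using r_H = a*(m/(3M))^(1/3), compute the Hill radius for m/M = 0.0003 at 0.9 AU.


r_H = a * (m/3M)^(1/3) = 0.9 * (0.0003/3)^(1/3) = 0.0418

0.0418 AU


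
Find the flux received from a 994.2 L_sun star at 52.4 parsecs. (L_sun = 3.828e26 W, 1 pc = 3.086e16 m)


F = L / (4*pi*d^2) = 3.806e+29 / (4*pi*(1.617e+18)^2) = 1.158e-08

1.158e-08 W/m^2


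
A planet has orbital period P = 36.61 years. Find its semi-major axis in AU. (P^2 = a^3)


a = P^(2/3) = 36.61^(2/3) = 11.0255

11.0255 AU


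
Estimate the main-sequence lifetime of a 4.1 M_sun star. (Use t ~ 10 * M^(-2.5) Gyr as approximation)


t = 10 * M^(-2.5) = 10 * 4.1^(-2.5) = 0.2938

0.2938 Gyr


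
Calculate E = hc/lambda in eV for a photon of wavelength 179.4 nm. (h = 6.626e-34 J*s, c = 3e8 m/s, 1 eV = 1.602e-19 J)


E = hc/lambda = 6.626e-34 * 3e8 / 1.794e-07 = 1.108e-18 J = 6.9165 eV

6.9165 eV


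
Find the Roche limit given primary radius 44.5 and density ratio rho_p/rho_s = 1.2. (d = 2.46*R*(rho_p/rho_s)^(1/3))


d_Roche = 2.46 * 44.5 * 1.2^(1/3) = 116.3292

116.3292


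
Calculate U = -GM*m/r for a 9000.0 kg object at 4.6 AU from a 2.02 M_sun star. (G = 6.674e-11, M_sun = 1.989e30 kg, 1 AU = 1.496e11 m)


M = 2.02 * 1.989e30 kg = 4.01778e+30 kg; r = 4.6 AU * 1.496e11 m/AU = 6.8816e+11 m. U = -GM*m/r = -(6.674e-11 * 4.01778e+30 * 9000.0) / 6.8816e+11 = -3.507e+12

-3.507e+12 J


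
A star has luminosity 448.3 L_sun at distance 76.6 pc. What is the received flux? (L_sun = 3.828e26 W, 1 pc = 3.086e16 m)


F = L / (4*pi*d^2) = 1.716e+29 / (4*pi*(2.364e+18)^2) = 2.444e-09

2.444e-09 W/m^2


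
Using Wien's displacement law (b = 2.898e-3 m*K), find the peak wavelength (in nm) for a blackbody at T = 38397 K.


lam_max = b / T = 2.898e-3 / 38397 = 7.547e-08 m = 75.4746 nm

75.4746 nm


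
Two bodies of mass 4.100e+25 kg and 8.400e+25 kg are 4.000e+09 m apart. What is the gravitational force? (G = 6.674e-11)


F = G*m1*m2/r^2 = 6.674e-11 * 4.100e+25 * 8.400e+25 / (4.000e+09)^2 = 6.674e-11 * 3.444e+51 / 1.600e+19 = 1.437e+22

1.437e+22 N


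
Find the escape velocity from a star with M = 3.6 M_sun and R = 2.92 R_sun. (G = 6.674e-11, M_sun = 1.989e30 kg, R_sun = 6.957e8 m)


M = 3.6 * 1.989e30 kg = 7.1604e+30 kg; R = 2.92 * 6.957e8 m = 2.031444e+09 m. v_esc = sqrt(2GM/R) = sqrt(2 * 6.674e-11 * 7.1604e+30 / 2.031444e+09) = 685921.3383

685921.3383 m/s


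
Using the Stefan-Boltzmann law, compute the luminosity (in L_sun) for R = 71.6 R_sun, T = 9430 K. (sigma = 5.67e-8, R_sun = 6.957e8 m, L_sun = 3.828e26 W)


R = 71.6 * 6.957e8 m = 4.981212e+10 m. L = 4*pi*R^2*sigma*T^4 = 4*pi*(4.981212e+10)^2 * 5.67e-8 * 9430^4 = 1.398008285e+31 W. L/L_sun = 1.398008285e+31 / 3.828e26 = 36520.5926

36520.5926 L_sun


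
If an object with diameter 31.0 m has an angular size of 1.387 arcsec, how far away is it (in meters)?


D = size / theta_rad, theta_rad = 1.387 * pi/(180*3600) = 6.724e-06, D = 4.610e+06

4.610e+06 m


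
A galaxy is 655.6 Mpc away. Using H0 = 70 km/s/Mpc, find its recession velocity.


v = H0 * d = 70 * 655.6 = 45892.0

45892.0 km/s


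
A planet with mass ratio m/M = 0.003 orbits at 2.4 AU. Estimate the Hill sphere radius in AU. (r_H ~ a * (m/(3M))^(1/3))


r_H = a * (m/3M)^(1/3) = 2.4 * (0.003/3)^(1/3) = 0.24

0.24 AU


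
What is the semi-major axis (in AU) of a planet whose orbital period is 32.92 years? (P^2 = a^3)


a = P^(2/3) = 32.92^(2/3) = 10.2716

10.2716 AU


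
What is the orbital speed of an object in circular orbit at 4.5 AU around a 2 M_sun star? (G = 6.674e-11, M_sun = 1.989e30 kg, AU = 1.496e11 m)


v = sqrt(GM/r) = sqrt(6.674e-11 * 3.978e+30 / 6.732e+11) = 19858.8199

19858.8199 m/s


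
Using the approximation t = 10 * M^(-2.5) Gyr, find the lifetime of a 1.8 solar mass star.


t = 10 * M^(-2.5) = 10 * 1.8^(-2.5) = 2.3005

2.3005 Gyr


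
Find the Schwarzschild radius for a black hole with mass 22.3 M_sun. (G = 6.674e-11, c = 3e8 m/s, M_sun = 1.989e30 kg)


M = 22.3 * 1.989e30 kg = 4.43547e+31 kg. rs = 2GM/c^2 = 2 * 6.674e-11 * 4.43547e+31 / (3e8)^2 = 65782.9484

65782.9484 m


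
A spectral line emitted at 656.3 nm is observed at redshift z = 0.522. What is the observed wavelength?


lam_obs = lam_emit * (1 + z) = 656.3 * (1 + 0.522) = 998.8886

998.8886 nm


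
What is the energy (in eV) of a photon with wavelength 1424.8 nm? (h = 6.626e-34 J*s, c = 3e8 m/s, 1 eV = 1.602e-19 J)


E = hc/lambda = 6.626e-34 * 3e8 / 1.425e-06 = 1.395e-19 J = 0.8709 eV

0.8709 eV


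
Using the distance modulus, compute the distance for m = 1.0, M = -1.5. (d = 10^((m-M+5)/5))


d = 10^((m - M + 5)/5) = 10^((1.0 - -1.5 + 5)/5) = 31.6228

31.6228 pc


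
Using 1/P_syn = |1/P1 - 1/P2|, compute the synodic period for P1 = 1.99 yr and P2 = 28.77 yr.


1/P_syn = |1/P1 - 1/P2| = |1/1.99 - 1/28.77| => P_syn = 2.1379

2.1379 years


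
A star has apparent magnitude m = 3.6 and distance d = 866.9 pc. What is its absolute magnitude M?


M = m - 5*log10(d) + 5 = 3.6 - 5*log10(866.9) + 5 = -6.0898

-6.0898


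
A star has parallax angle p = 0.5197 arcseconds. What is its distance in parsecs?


d = 1/p = 1/0.5197 = 1.9242

1.9242 pc


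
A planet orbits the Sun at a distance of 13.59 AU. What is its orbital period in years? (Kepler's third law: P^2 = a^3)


P = a^(3/2) = 13.59^1.5 = 50.099

50.099 years


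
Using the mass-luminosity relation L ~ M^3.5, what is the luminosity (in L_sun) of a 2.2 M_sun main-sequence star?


L/L_sun = (M/M_sun)^3.5 = 2.2^3.5 = 15.7935

15.7935 L_sun


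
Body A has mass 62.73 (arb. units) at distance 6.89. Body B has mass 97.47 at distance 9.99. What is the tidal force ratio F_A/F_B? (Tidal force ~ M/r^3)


Ratio = (M1/r1^3) / (M2/r2^3) = (62.73/6.89^3) / (97.47/9.99^3) = 1.9617

1.9617


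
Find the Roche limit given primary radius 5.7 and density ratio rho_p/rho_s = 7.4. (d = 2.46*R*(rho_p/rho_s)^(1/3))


d_Roche = 2.46 * 5.7 * 7.4^(1/3) = 27.3246

27.3246


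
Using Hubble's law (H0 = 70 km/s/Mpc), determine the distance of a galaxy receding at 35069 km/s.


d = v / H0 = 35069 / 70 = 500.9857

500.9857 Mpc


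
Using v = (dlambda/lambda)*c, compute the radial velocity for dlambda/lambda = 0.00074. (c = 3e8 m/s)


v = (dlambda/lambda) * c = 0.00074 * 3e8 = 222000.0

222000.0 m/s


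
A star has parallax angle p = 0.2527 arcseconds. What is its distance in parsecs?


d = 1/p = 1/0.2527 = 3.9573

3.9573 pc


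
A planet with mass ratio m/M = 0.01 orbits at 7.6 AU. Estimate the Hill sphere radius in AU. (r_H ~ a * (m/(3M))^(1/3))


r_H = a * (m/3M)^(1/3) = 7.6 * (0.01/3)^(1/3) = 1.1353

1.1353 AU


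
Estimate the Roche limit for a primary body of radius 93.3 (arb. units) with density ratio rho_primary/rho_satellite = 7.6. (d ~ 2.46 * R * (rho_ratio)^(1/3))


d_Roche = 2.46 * 93.3 * 7.6^(1/3) = 451.2542

451.2542


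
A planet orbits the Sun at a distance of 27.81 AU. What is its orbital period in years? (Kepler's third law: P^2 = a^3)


P = a^(3/2) = 27.81^1.5 = 146.6566

146.6566 years


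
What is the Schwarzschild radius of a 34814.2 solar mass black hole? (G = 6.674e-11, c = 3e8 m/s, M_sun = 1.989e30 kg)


M = 34814.2 * 1.989e30 kg = 6.92454438e+34 kg. rs = 2GM/c^2 = 2 * 6.674e-11 * 6.92454438e+34 / (3e8)^2 = 1.027e+08

1.027e+08 m


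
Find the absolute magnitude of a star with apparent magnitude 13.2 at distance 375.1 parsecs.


M = m - 5*log10(d) + 5 = 13.2 - 5*log10(375.1) + 5 = 5.3293

5.3293


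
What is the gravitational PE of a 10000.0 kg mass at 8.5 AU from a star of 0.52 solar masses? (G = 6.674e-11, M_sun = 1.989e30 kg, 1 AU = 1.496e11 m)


M = 0.52 * 1.989e30 kg = 1.03428e+30 kg; r = 8.5 AU * 1.496e11 m/AU = 1.2716e+12 m. U = -GM*m/r = -(6.674e-11 * 1.03428e+30 * 10000.0) / 1.2716e+12 = -5.428e+11

-5.428e+11 J


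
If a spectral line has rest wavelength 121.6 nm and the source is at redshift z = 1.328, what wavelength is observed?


lam_obs = lam_emit * (1 + z) = 121.6 * (1 + 1.328) = 283.0848

283.0848 nm


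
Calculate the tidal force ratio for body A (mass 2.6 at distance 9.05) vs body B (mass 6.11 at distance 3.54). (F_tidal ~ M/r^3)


Ratio = (M1/r1^3) / (M2/r2^3) = (2.6/9.05^3) / (6.11/3.54^3) = 0.0255

0.0255


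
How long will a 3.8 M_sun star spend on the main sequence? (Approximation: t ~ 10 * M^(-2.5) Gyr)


t = 10 * M^(-2.5) = 10 * 3.8^(-2.5) = 0.3553

0.3553 Gyr


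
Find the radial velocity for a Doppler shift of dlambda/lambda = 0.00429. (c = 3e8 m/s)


v = (dlambda/lambda) * c = 0.00429 * 3e8 = 1.287e+06

1.287e+06 m/s


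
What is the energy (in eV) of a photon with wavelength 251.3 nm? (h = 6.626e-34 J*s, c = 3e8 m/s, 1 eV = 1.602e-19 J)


E = hc/lambda = 6.626e-34 * 3e8 / 2.513e-07 = 7.910e-19 J = 4.9376 eV

4.9376 eV
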